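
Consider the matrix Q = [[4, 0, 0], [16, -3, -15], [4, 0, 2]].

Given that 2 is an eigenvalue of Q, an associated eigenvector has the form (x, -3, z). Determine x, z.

We need (Q - 2I)v = 0.
Q - 2I = [[2, 0, 0], [16, -5, -15], [4, 0, 0]].
Row 1: (2)·x + (0)·-3 + (0)·z = 0
Row 2: (16)·x + (-5)·-3 + (-15)·z = 0
Row 3: (4)·x + (0)·-3 + (0)·z = 0
Solving gives x = 0, z = 1.
Check: Q·(0, -3, 1) = (0, -6, 2) = 2·(0, -3, 1).

0, 1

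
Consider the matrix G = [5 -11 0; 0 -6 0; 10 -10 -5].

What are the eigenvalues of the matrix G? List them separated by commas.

-6, -5, 5

The characteristic polynomial is p(λ) = det(λI - G).
Expanding along the first row, p(λ) = λ^3 + 6λ^2 - 25λ - 150.
Try λ = -5: p(-5) = 0, so -5 is a root.
Dividing by (λ + 5) leaves λ^2 + λ - 30.
The quadratic factors as (λ + 6)·(λ - 5).
Eigenvalues: -6, -5, 5.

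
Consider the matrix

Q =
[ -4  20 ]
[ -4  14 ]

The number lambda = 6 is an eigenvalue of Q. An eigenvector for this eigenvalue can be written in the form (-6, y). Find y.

We need (Q - 6I)v = 0.
Q - 6I = [[-10, 20], [-4, 8]].
Row 1: (-10)·-6 + (20)·y = 0
Row 2: (-4)·-6 + (8)·y = 0
Solving gives y = -3.
Check: Q·(-6, -3) = (-36, -18) = 6·(-6, -3).

-3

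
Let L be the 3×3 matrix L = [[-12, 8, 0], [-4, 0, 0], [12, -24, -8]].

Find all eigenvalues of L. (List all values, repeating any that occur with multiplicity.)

Compute the characteristic polynomial p(r) = det(rI - L).
Cofactor expansion gives p(r) = r^3 + 20r^2 + 128r + 256.
Try r = -4: p(-4) = 0, so -4 is a root.
Factor out (r + 4): p(r) = (r + 4)·(r^2 + 16r + 64).
The quadratic factor is (r + 8)^2.
Eigenvalues: -8, -8, -4.

-8, -8, -4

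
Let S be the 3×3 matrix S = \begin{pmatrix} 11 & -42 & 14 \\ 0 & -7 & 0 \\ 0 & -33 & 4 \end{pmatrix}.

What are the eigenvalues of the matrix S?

Compute the characteristic polynomial p(r) = det(rI - S).
Expanding the 3×3 determinant: p(r) = r^3 - 8r^2 - 61r + 308.
Since p(11) = 0, r = 11 is a root.
Dividing by (r - 11) leaves r^2 + 3r - 28.
The quadratic factors as (r + 7)·(r - 4).
Eigenvalues: -7, 4, 11.

-7, 4, 11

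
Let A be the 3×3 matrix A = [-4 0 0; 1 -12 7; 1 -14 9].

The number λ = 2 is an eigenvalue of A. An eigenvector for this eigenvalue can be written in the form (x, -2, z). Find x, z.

We need (A - 2I)v = 0.
A - 2I = [[-6, 0, 0], [1, -14, 7], [1, -14, 7]].
Row 1: (-6)·x + (0)·-2 + (0)·z = 0
Row 2: (1)·x + (-14)·-2 + (7)·z = 0
Row 3: (1)·x + (-14)·-2 + (7)·z = 0
Solving gives x = 0, z = -4.
Check: A·(0, -2, -4) = (0, -4, -8) = 2·(0, -2, -4).

0, -4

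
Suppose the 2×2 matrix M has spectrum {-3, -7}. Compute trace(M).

-10

trace(M) is the sum of the eigenvalues: (-3) + (-7) = -10.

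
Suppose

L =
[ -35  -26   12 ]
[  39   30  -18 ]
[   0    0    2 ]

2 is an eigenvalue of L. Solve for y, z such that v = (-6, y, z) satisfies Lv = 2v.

9, 1

We need (L - 2I)v = 0.
L - 2I = [[-37, -26, 12], [39, 28, -18], [0, 0, 0]].
Row 1: (-37)·-6 + (-26)·y + (12)·z = 0
Row 2: (39)·-6 + (28)·y + (-18)·z = 0
Row 3: (0)·-6 + (0)·y + (0)·z = 0
Solving gives y = 9, z = 1.
Check: L·(-6, 9, 1) = (-12, 18, 2) = 2·(-6, 9, 1).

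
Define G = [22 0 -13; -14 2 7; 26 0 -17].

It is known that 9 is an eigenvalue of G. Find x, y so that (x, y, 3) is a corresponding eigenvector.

We need (G - 9I)v = 0.
G - 9I = [[13, 0, -13], [-14, -7, 7], [26, 0, -26]].
Row 1: (13)·x + (0)·y + (-13)·3 = 0
Row 2: (-14)·x + (-7)·y + (7)·3 = 0
Row 3: (26)·x + (0)·y + (-26)·3 = 0
Solving gives x = 3, y = -3.
Check: G·(3, -3, 3) = (27, -27, 27) = 9·(3, -3, 3).

3, -3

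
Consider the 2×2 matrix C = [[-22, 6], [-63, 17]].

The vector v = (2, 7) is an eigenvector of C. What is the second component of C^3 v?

First find the eigenvalue: Cv = (-2, -7) = -1·(2, 7), so λ = -1.
Then C^3 v = λ^3·v = (-1)^3·(2, 7) = -1·(2, 7) = (-2, -7).

-7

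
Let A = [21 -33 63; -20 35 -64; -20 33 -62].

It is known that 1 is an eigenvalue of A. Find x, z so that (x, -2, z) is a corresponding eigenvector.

3, -2

We need (A - 1I)v = 0.
A - 1I = [[20, -33, 63], [-20, 34, -64], [-20, 33, -63]].
Row 1: (20)·x + (-33)·-2 + (63)·z = 0
Row 2: (-20)·x + (34)·-2 + (-64)·z = 0
Row 3: (-20)·x + (33)·-2 + (-63)·z = 0
Solving gives x = 3, z = -2.
Check: A·(3, -2, -2) = (3, -2, -2) = 1·(3, -2, -2).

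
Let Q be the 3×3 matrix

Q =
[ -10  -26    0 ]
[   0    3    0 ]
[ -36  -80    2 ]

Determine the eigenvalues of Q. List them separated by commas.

-10, 2, 3

Compute the characteristic polynomial p(λ) = det(λI - Q).
Expanding along the first row, p(λ) = λ^3 + 5λ^2 - 44λ + 60.
Since p(-10) = 0, λ = -10 is a root.
Dividing by (λ + 10) leaves λ^2 - 5λ + 6.
The quadratic factors as (λ - 2)·(λ - 3).
Eigenvalues: -10, 2, 3.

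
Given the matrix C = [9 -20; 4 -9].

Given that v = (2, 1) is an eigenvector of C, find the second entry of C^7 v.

-1

First find the eigenvalue: Cv = (-2, -1) = -1·(2, 1), so λ = -1.
Then C^7 v = λ^7·v = (-1)^7·(2, 1) = -1·(2, 1) = (-2, -1).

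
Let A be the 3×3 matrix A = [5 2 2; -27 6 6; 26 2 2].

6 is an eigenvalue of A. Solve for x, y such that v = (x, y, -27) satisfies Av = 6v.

We need (A - 6I)v = 0.
A - 6I = [[-1, 2, 2], [-27, 0, 6], [26, 2, -4]].
Row 1: (-1)·x + (2)·y + (2)·-27 = 0
Row 2: (-27)·x + (0)·y + (6)·-27 = 0
Row 3: (26)·x + (2)·y + (-4)·-27 = 0
Solving gives x = -6, y = 24.
Check: A·(-6, 24, -27) = (-36, 144, -162) = 6·(-6, 24, -27).

-6, 24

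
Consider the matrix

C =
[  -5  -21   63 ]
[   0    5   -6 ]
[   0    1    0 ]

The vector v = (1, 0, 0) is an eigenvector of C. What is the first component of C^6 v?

First find the eigenvalue: Cv = (-5, 0, 0) = -5·(1, 0, 0), so λ = -5.
Then C^6 v = λ^6·v = (-5)^6·(1, 0, 0) = 15625·(1, 0, 0) = (15625, 0, 0).

15625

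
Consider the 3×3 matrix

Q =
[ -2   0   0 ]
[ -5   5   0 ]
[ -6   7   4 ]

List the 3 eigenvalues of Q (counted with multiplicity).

Q is lower triangular, so its eigenvalues are the diagonal entries.
Diagonal: -2, 5, 4.

-2, 4, 5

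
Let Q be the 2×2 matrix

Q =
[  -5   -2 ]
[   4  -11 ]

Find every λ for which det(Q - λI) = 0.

-9, -7

det(Q - sI) = (-5 - s)(-11 - s) - (-2)·(4) = s^2 + 16s + 63.
This factors as (s + 9)·(s + 7) = 0.
Eigenvalues: -9, -7.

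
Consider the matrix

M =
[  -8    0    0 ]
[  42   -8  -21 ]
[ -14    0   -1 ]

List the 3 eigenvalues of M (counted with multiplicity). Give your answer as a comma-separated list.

The characteristic polynomial is p(s) = det(sI - M).
Expanding along the first row, p(s) = s^3 + 17s^2 + 80s + 64.
Rational-root test: s = -1 gives p(-1) = 0.
Dividing by (s + 1) leaves s^2 + 16s + 64.
The quadratic factor is (s + 8)^2.
Eigenvalues: -8, -8, -1.

-8, -8, -1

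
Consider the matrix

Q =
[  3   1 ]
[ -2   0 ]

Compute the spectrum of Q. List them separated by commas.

1, 2

det(Q - rI) = (3 - r)(0 - r) - (1)·(-2) = r^2 - 3r + 2.
This factors as (r - 1)·(r - 2) = 0.
Eigenvalues: 1, 2.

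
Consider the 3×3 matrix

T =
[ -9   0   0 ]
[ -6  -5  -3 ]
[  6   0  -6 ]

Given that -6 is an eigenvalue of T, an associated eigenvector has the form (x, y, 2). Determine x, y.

0, 6

We need (T + 6I)v = 0.
T + 6I = [[-3, 0, 0], [-6, 1, -3], [6, 0, 0]].
Row 1: (-3)·x + (0)·y + (0)·2 = 0
Row 2: (-6)·x + (1)·y + (-3)·2 = 0
Row 3: (6)·x + (0)·y + (0)·2 = 0
Solving gives x = 0, y = 6.
Check: T·(0, 6, 2) = (0, -36, -12) = -6·(0, 6, 2).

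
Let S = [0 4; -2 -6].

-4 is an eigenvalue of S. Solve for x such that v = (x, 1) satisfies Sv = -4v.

We need (S + 4I)v = 0.
S + 4I = [[4, 4], [-2, -2]].
Row 1: (4)·x + (4)·1 = 0
Row 2: (-2)·x + (-2)·1 = 0
Solving gives x = -1.
Check: S·(-1, 1) = (4, -4) = -4·(-1, 1).

-1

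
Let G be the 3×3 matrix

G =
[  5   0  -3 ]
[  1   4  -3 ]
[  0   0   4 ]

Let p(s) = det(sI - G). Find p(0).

-80

p(0) = det(0·I − G) = det(−G) = (−1)^3·det(G).
det(G) = 80, so p(0) = -80.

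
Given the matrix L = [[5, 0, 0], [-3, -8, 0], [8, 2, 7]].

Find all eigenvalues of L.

L is lower triangular, so its eigenvalues are the diagonal entries.
Diagonal: 5, -8, 7.

-8, 5, 7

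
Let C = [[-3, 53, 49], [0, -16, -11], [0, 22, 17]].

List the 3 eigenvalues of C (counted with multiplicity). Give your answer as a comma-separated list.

The characteristic polynomial is p(t) = det(tI - C).
Expanding the 3×3 determinant: p(t) = t^3 + 2t^2 - 33t - 90.
Since p(6) = 0, t = 6 is a root.
Dividing by (t - 6) leaves t^2 + 8t + 15.
The quadratic factors as (t + 5)·(t + 3).
Eigenvalues: -5, -3, 6.

-5, -3, 6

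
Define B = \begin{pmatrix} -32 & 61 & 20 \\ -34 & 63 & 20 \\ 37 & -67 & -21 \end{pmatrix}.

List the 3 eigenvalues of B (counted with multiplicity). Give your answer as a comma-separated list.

The characteristic polynomial is p(μ) = det(μI - B).
Cofactor expansion gives p(μ) = μ^3 - 10μ^2 + 7μ + 18.
Try μ = -1: p(-1) = 0, so -1 is a root.
Dividing by (μ + 1) leaves μ^2 - 11μ + 18.
The quadratic factors as (μ - 2)·(μ - 9).
Eigenvalues: -1, 2, 9.

-1, 2, 9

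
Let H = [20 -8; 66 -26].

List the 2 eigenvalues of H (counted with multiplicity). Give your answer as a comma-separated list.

det(H - rI) = (20 - r)(-26 - r) - (-8)·(66) = r^2 + 6r + 8.
This factors as (r + 4)·(r + 2) = 0.
Eigenvalues: -4, -2.

-4, -2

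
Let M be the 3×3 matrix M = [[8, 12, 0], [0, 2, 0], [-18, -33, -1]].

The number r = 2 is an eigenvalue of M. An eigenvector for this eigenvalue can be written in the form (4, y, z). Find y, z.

-2, -2

We need (M - 2I)v = 0.
M - 2I = [[6, 12, 0], [0, 0, 0], [-18, -33, -3]].
Row 1: (6)·4 + (12)·y + (0)·z = 0
Row 2: (0)·4 + (0)·y + (0)·z = 0
Row 3: (-18)·4 + (-33)·y + (-3)·z = 0
Solving gives y = -2, z = -2.
Check: M·(4, -2, -2) = (8, -4, -4) = 2·(4, -2, -2).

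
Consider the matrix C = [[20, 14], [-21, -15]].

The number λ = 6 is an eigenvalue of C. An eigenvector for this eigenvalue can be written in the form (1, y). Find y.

-1

We need (C - 6I)v = 0.
C - 6I = [[14, 14], [-21, -21]].
Row 1: (14)·1 + (14)·y = 0
Row 2: (-21)·1 + (-21)·y = 0
Solving gives y = -1.
Check: C·(1, -1) = (6, -6) = 6·(1, -1).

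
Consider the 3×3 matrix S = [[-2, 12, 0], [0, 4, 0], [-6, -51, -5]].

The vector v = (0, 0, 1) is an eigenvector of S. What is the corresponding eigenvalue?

Compute Sv: S·(0, 0, 1) = (0, 0, -5).
Since Sv = λv, compare component 3: -5 = λ·1, so λ = -5.

-5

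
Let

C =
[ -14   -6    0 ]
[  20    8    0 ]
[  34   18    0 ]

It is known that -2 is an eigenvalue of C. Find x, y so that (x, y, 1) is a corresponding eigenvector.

1, -2

We need (C + 2I)v = 0.
C + 2I = [[-12, -6, 0], [20, 10, 0], [34, 18, 2]].
Row 1: (-12)·x + (-6)·y + (0)·1 = 0
Row 2: (20)·x + (10)·y + (0)·1 = 0
Row 3: (34)·x + (18)·y + (2)·1 = 0
Solving gives x = 1, y = -2.
Check: C·(1, -2, 1) = (-2, 4, -2) = -2·(1, -2, 1).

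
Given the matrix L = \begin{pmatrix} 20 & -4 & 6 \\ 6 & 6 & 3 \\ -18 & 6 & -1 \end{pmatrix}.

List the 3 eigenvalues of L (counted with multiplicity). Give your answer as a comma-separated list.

Set up det(λI - L) = 0.
Cofactor expansion gives p(λ) = λ^3 - 25λ^2 + 208λ - 576.
Rational-root test: λ = 9 gives p(9) = 0.
Dividing by (λ - 9) leaves λ^2 - 16λ + 64.
The quadratic factor is (λ - 8)^2.
Eigenvalues: 8, 8, 9.

8, 8, 9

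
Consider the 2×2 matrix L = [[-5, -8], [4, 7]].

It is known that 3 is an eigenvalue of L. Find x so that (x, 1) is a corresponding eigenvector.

We need (L - 3I)v = 0.
L - 3I = [[-8, -8], [4, 4]].
Row 1: (-8)·x + (-8)·1 = 0
Row 2: (4)·x + (4)·1 = 0
Solving gives x = -1.
Check: L·(-1, 1) = (-3, 3) = 3·(-1, 1).

-1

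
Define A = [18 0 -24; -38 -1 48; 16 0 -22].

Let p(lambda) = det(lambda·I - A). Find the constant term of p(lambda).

p(lambda) = lambda^3 + 5·lambda^2 - 8·lambda - 12.
The constant term is -12.

-12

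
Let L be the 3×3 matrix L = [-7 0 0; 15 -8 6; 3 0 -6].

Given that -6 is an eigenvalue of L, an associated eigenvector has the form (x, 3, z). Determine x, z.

We need (L + 6I)v = 0.
L + 6I = [[-1, 0, 0], [15, -2, 6], [3, 0, 0]].
Row 1: (-1)·x + (0)·3 + (0)·z = 0
Row 2: (15)·x + (-2)·3 + (6)·z = 0
Row 3: (3)·x + (0)·3 + (0)·z = 0
Solving gives x = 0, z = 1.
Check: L·(0, 3, 1) = (0, -18, -6) = -6·(0, 3, 1).

0, 1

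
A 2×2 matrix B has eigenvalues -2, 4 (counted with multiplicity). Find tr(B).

2

trace(B) is the sum of the eigenvalues: (-2) + (4) = 2.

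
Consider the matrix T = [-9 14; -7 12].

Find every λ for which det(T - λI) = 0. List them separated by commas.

-2, 5

det(T - sI) = (-9 - s)(12 - s) - (14)·(-7) = s^2 - 3s - 10.
This factors as (s + 2)·(s - 5) = 0.
Eigenvalues: -2, 5.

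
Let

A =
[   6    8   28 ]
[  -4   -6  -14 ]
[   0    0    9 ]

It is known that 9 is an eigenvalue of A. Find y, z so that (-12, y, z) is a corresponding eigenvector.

6, -3

We need (A - 9I)v = 0.
A - 9I = [[-3, 8, 28], [-4, -15, -14], [0, 0, 0]].
Row 1: (-3)·-12 + (8)·y + (28)·z = 0
Row 2: (-4)·-12 + (-15)·y + (-14)·z = 0
Row 3: (0)·-12 + (0)·y + (0)·z = 0
Solving gives y = 6, z = -3.
Check: A·(-12, 6, -3) = (-108, 54, -27) = 9·(-12, 6, -3).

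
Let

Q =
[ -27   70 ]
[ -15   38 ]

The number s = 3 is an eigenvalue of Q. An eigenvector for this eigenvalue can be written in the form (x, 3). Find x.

7

We need (Q - 3I)v = 0.
Q - 3I = [[-30, 70], [-15, 35]].
Row 1: (-30)·x + (70)·3 = 0
Row 2: (-15)·x + (35)·3 = 0
Solving gives x = 7.
Check: Q·(7, 3) = (21, 9) = 3·(7, 3).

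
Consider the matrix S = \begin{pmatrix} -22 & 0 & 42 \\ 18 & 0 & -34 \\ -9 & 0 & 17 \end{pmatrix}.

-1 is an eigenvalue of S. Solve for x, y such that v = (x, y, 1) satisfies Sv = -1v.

2, -2

We need (S + 1I)v = 0.
S + 1I = [[-21, 0, 42], [18, 1, -34], [-9, 0, 18]].
Row 1: (-21)·x + (0)·y + (42)·1 = 0
Row 2: (18)·x + (1)·y + (-34)·1 = 0
Row 3: (-9)·x + (0)·y + (18)·1 = 0
Solving gives x = 2, y = -2.
Check: S·(2, -2, 1) = (-2, 2, -1) = -1·(2, -2, 1).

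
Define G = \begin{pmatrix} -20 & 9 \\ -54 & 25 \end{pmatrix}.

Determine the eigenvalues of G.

-2, 7

det(G - λI) = (-20 - λ)(25 - λ) - (9)·(-54) = λ^2 - 5λ - 14.
This factors as (λ + 2)·(λ - 7) = 0.
Eigenvalues: -2, 7.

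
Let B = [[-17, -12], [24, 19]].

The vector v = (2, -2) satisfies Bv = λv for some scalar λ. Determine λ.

-5

Compute Bv: B·(2, -2) = (-10, 10).
Since Bv = λv, compare component 1: -10 = λ·2, so λ = -5.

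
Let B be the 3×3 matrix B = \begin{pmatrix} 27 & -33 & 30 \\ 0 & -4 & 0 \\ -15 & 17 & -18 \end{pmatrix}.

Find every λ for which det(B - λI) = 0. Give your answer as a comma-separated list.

Compute the characteristic polynomial p(s) = det(sI - B).
Expanding the 3×3 determinant: p(s) = s^3 - 5s^2 - 72s - 144.
Rational-root test: s = -3 gives p(-3) = 0.
Dividing by (s + 3) leaves s^2 - 8s - 48.
The quadratic factors as (s + 4)·(s - 12).
Eigenvalues: -4, -3, 12.

-4, -3, 12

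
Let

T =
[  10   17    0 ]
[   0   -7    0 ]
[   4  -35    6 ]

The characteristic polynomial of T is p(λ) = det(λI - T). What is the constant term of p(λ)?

420

p(λ) = λ^3 - 9λ^2 - 52λ + 420.
The constant term is 420.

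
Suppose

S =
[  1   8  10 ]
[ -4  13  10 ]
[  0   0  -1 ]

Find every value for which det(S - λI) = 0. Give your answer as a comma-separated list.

Set up det(λI - S) = 0.
Expanding along the first row, p(λ) = λ^3 - 13λ^2 + 31λ + 45.
Rational-root test: λ = -1 gives p(-1) = 0.
Factor out (λ + 1): p(λ) = (λ + 1)·(λ^2 - 14λ + 45).
The quadratic factors as (λ - 5)·(λ - 9).
Eigenvalues: -1, 5, 9.

-1, 5, 9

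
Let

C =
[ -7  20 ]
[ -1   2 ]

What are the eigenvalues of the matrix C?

-3, -2

det(C - tI) = (-7 - t)(2 - t) - (20)·(-1) = t^2 + 5t + 6.
This factors as (t + 3)·(t + 2) = 0.
Eigenvalues: -3, -2.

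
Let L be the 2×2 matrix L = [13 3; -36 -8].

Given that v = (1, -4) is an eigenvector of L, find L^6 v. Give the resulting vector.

(1, -4)

First find the eigenvalue: Lv = (1, -4) = 1·(1, -4), so λ = 1.
Then L^6 v = λ^6·v = 1^6·(1, -4) = 1·(1, -4) = (1, -4).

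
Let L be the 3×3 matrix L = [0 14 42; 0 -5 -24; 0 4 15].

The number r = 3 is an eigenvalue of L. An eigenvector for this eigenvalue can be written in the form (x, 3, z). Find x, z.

We need (L - 3I)v = 0.
L - 3I = [[-3, 14, 42], [0, -8, -24], [0, 4, 12]].
Row 1: (-3)·x + (14)·3 + (42)·z = 0
Row 2: (0)·x + (-8)·3 + (-24)·z = 0
Row 3: (0)·x + (4)·3 + (12)·z = 0
Solving gives x = 0, z = -1.
Check: L·(0, 3, -1) = (0, 9, -3) = 3·(0, 3, -1).

0, -1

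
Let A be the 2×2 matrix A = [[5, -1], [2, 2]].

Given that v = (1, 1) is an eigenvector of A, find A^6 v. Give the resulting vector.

First find the eigenvalue: Av = (4, 4) = 4·(1, 1), so λ = 4.
Then A^6 v = λ^6·v = 4^6·(1, 1) = 4096·(1, 1) = (4096, 4096).

(4096, 4096)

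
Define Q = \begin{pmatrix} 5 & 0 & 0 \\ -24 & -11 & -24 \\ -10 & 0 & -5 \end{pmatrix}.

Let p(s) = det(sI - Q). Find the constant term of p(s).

-275

p(s) = s^3 + 11s^2 - 25s - 275.
The constant term is -275.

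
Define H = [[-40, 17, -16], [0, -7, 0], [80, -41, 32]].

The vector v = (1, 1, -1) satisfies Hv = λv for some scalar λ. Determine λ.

-7

Compute Hv: H·(1, 1, -1) = (-7, -7, 7).
Since Hv = λv, compare component 1: -7 = λ·1, so λ = -7.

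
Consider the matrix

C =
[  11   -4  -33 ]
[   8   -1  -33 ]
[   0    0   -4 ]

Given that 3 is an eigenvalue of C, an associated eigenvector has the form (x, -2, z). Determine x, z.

-1, 0

We need (C - 3I)v = 0.
C - 3I = [[8, -4, -33], [8, -4, -33], [0, 0, -7]].
Row 1: (8)·x + (-4)·-2 + (-33)·z = 0
Row 2: (8)·x + (-4)·-2 + (-33)·z = 0
Row 3: (0)·x + (0)·-2 + (-7)·z = 0
Solving gives x = -1, z = 0.
Check: C·(-1, -2, 0) = (-3, -6, 0) = 3·(-1, -2, 0).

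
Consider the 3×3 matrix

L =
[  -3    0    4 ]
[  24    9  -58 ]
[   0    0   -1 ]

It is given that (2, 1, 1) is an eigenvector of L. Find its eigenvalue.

-1

Compute Lv: L·(2, 1, 1) = (-2, -1, -1).
Since Lv = λv, compare component 1: -2 = λ·2, so λ = -1.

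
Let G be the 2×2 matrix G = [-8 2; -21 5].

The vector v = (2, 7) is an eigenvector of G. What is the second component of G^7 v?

-7

First find the eigenvalue: Gv = (-2, -7) = -1·(2, 7), so λ = -1.
Then G^7 v = λ^7·v = (-1)^7·(2, 7) = -1·(2, 7) = (-2, -7).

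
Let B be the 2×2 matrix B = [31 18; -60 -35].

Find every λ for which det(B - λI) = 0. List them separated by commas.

-5, 1

det(B - sI) = (31 - s)(-35 - s) - (18)·(-60) = s^2 + 4s - 5.
This factors as (s + 5)·(s - 1) = 0.
Eigenvalues: -5, 1.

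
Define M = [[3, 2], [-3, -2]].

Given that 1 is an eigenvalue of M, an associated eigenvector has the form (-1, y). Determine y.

1

We need (M - 1I)v = 0.
M - 1I = [[2, 2], [-3, -3]].
Row 1: (2)·-1 + (2)·y = 0
Row 2: (-3)·-1 + (-3)·y = 0
Solving gives y = 1.
Check: M·(-1, 1) = (-1, 1) = 1·(-1, 1).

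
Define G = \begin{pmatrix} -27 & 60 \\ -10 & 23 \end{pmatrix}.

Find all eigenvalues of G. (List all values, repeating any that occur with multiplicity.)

-7, 3

det(G - λI) = (-27 - λ)(23 - λ) - (60)·(-10) = λ^2 + 4λ - 21.
This factors as (λ + 7)·(λ - 3) = 0.
Eigenvalues: -7, 3.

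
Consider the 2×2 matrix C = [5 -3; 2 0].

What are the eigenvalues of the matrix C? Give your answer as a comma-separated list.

2, 3

det(C - lambda·I) = (5 - lambda)(0 - lambda) - (-3)·(2) = lambda^2 - 5·lambda + 6.
This factors as (lambda - 2)·(lambda - 3) = 0.
Eigenvalues: 2, 3.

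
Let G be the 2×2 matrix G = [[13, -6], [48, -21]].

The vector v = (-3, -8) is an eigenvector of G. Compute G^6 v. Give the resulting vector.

First find the eigenvalue: Gv = (9, 24) = -3·(-3, -8), so λ = -3.
Then G^6 v = λ^6·v = (-3)^6·(-3, -8) = 729·(-3, -8) = (-2187, -5832).

(-2187, -5832)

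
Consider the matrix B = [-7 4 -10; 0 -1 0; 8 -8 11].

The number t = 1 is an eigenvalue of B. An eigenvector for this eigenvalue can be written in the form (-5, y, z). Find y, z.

We need (B - 1I)v = 0.
B - 1I = [[-8, 4, -10], [0, -2, 0], [8, -8, 10]].
Row 1: (-8)·-5 + (4)·y + (-10)·z = 0
Row 2: (0)·-5 + (-2)·y + (0)·z = 0
Row 3: (8)·-5 + (-8)·y + (10)·z = 0
Solving gives y = 0, z = 4.
Check: B·(-5, 0, 4) = (-5, 0, 4) = 1·(-5, 0, 4).

0, 4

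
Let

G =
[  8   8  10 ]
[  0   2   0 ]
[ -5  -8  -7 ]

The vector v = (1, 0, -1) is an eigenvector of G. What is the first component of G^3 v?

First find the eigenvalue: Gv = (-2, 0, 2) = -2·(1, 0, -1), so λ = -2.
Then G^3 v = λ^3·v = (-2)^3·(1, 0, -1) = -8·(1, 0, -1) = (-8, 0, 8).

-8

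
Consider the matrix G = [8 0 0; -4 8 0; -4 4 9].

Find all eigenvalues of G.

G is lower triangular, so its eigenvalues are the diagonal entries.
Diagonal: 8, 8, 9.

8, 8, 9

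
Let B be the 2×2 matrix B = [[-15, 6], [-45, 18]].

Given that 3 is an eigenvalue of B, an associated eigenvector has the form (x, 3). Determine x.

We need (B - 3I)v = 0.
B - 3I = [[-18, 6], [-45, 15]].
Row 1: (-18)·x + (6)·3 = 0
Row 2: (-45)·x + (15)·3 = 0
Solving gives x = 1.
Check: B·(1, 3) = (3, 9) = 3·(1, 3).

1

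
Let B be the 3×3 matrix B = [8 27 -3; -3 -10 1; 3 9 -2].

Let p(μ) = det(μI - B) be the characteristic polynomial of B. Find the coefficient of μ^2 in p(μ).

4

The coefficient of μ^2 of det(μI - B) is −trace(B).
trace(B) = (8) + (-10) + (-2) = -4, so the coefficient is 4.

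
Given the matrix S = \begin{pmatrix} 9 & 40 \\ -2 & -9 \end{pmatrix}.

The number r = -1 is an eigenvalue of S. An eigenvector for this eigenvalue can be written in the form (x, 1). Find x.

We need (S + 1I)v = 0.
S + 1I = [[10, 40], [-2, -8]].
Row 1: (10)·x + (40)·1 = 0
Row 2: (-2)·x + (-8)·1 = 0
Solving gives x = -4.
Check: S·(-4, 1) = (4, -1) = -1·(-4, 1).

-4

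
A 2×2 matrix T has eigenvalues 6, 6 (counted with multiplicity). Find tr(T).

trace(T) is the sum of the eigenvalues: (6) + (6) = 12.

12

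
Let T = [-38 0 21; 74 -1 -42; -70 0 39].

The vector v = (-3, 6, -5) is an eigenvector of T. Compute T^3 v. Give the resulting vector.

(81, -162, 135)

First find the eigenvalue: Tv = (9, -18, 15) = -3·(-3, 6, -5), so λ = -3.
Then T^3 v = λ^3·v = (-3)^3·(-3, 6, -5) = -27·(-3, 6, -5) = (81, -162, 135).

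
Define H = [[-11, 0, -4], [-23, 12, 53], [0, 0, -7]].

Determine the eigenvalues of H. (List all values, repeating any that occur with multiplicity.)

The characteristic polynomial is p(μ) = det(μI - H).
Cofactor expansion gives p(μ) = μ^3 + 6μ^2 - 139μ - 924.
Rational-root test: μ = -7 gives p(-7) = 0.
Dividing by (μ + 7) leaves μ^2 - μ - 132.
The quadratic factors as (μ + 11)·(μ - 12).
Eigenvalues: -11, -7, 12.

-11, -7, 12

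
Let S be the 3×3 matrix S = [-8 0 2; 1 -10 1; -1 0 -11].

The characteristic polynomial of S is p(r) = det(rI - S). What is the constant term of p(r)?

p(r) = r^3 + 29r^2 + 280r + 900.
The constant term is 900.

900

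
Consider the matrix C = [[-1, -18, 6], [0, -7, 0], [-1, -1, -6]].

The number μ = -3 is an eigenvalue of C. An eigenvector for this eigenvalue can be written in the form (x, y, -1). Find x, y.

3, 0

We need (C + 3I)v = 0.
C + 3I = [[2, -18, 6], [0, -4, 0], [-1, -1, -3]].
Row 1: (2)·x + (-18)·y + (6)·-1 = 0
Row 2: (0)·x + (-4)·y + (0)·-1 = 0
Row 3: (-1)·x + (-1)·y + (-3)·-1 = 0
Solving gives x = 3, y = 0.
Check: C·(3, 0, -1) = (-9, 0, 3) = -3·(3, 0, -1).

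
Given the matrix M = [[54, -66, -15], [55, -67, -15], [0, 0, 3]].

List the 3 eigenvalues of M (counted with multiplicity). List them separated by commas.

Compute the characteristic polynomial p(μ) = det(μI - M).
Cofactor expansion gives p(μ) = μ^3 + 10μ^2 - 27μ - 36.
Since p(-12) = 0, μ = -12 is a root.
Dividing by (μ + 12) leaves μ^2 - 2μ - 3.
The quadratic factors as (μ + 1)·(μ - 3).
Eigenvalues: -12, -1, 3.

-12, -1, 3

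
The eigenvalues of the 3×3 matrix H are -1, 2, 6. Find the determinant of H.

-12

det(H) is the product of the eigenvalues: (-1) · (2) · (6) = -12.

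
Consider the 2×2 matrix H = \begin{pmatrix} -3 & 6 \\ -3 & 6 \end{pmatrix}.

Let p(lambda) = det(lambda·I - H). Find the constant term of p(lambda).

0

p(lambda) = lambda^2 - 3·lambda.
The constant term is 0.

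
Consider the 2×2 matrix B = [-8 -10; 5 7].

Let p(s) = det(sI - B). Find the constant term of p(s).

p(s) = s^2 + s - 6.
The constant term is -6.

-6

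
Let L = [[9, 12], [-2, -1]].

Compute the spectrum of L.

det(L - λI) = (9 - λ)(-1 - λ) - (12)·(-2) = λ^2 - 8λ + 15.
This factors as (λ - 3)·(λ - 5) = 0.
Eigenvalues: 3, 5.

3, 5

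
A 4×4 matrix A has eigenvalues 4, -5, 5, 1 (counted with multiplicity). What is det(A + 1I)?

-240

If A has eigenvalues 4, -5, 5, 1, then A + 1I has eigenvalues 5, -4, 6, 2.
det(A + 1I) = (5) · (-4) · (6) · (2) = -240.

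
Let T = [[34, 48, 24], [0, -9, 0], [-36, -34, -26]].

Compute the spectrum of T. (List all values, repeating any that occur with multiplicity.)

Set up det(rI - T) = 0.
Expanding the 3×3 determinant: p(r) = r^3 + r^2 - 92r - 180.
Try r = -2: p(-2) = 0, so -2 is a root.
Dividing by (r + 2) leaves r^2 - r - 90.
The quadratic factors as (r + 9)·(r - 10).
Eigenvalues: -9, -2, 10.

-9, -2, 10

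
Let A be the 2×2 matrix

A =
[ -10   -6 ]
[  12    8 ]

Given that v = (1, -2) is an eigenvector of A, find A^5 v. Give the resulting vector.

First find the eigenvalue: Av = (2, -4) = 2·(1, -2), so λ = 2.
Then A^5 v = λ^5·v = 2^5·(1, -2) = 32·(1, -2) = (32, -64).

(32, -64)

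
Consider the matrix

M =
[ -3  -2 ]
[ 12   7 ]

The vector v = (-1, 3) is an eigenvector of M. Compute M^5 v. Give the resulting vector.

First find the eigenvalue: Mv = (-3, 9) = 3·(-1, 3), so λ = 3.
Then M^5 v = λ^5·v = 3^5·(-1, 3) = 243·(-1, 3) = (-243, 729).

(-243, 729)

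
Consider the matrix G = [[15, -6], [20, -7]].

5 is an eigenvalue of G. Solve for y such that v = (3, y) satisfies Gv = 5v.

5

We need (G - 5I)v = 0.
G - 5I = [[10, -6], [20, -12]].
Row 1: (10)·3 + (-6)·y = 0
Row 2: (20)·3 + (-12)·y = 0
Solving gives y = 5.
Check: G·(3, 5) = (15, 25) = 5·(3, 5).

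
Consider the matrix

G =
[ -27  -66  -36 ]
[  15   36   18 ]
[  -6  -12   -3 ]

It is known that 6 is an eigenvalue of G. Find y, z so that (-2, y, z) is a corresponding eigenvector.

1, 0

We need (G - 6I)v = 0.
G - 6I = [[-33, -66, -36], [15, 30, 18], [-6, -12, -9]].
Row 1: (-33)·-2 + (-66)·y + (-36)·z = 0
Row 2: (15)·-2 + (30)·y + (18)·z = 0
Row 3: (-6)·-2 + (-12)·y + (-9)·z = 0
Solving gives y = 1, z = 0.
Check: G·(-2, 1, 0) = (-12, 6, 0) = 6·(-2, 1, 0).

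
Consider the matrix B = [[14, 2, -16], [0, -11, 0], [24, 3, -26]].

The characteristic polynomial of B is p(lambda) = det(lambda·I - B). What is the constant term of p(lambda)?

220

p(lambda) = lambda^3 + 23·lambda^2 + 152·lambda + 220.
The constant term is 220.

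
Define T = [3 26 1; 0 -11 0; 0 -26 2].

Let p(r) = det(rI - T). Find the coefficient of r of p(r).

-49

p(r) = r^3 + 6r^2 - 49r + 66.
The coefficient of r is -49.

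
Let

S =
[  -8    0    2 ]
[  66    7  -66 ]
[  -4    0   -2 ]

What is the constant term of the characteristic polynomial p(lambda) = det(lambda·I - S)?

p(0) = det(0·I − S) = det(−S) = (−1)^3·det(S).
det(S) = 168, so p(0) = -168.

-168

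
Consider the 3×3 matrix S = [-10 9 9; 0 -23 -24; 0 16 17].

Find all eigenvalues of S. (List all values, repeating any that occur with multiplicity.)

-10, -7, 1

Set up det(μI - S) = 0.
Cofactor expansion gives p(μ) = μ^3 + 16μ^2 + 53μ - 70.
Since p(-10) = 0, μ = -10 is a root.
Factor out (μ + 10): p(μ) = (μ + 10)·(μ^2 + 6μ - 7).
The quadratic factors as (μ + 7)·(μ - 1).
Eigenvalues: -10, -7, 1.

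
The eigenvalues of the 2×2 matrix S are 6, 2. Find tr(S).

8

trace(S) is the sum of the eigenvalues: (6) + (2) = 8.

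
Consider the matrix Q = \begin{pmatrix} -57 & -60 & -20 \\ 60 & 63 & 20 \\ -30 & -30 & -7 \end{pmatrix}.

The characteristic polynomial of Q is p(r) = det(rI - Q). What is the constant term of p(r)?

p(r) = r^3 + r^2 - 33r + 63.
The constant term is 63.

63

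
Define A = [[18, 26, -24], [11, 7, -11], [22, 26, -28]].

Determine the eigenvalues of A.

Compute the characteristic polynomial p(μ) = det(μI - A).
Expanding the 3×3 determinant: p(μ) = μ^3 + 3μ^2 - 46μ - 168.
Rational-root test: μ = -4 gives p(-4) = 0.
Factor out (μ + 4): p(μ) = (μ + 4)·(μ^2 - μ - 42).
The quadratic factors as (μ + 6)·(μ - 7).
Eigenvalues: -6, -4, 7.

-6, -4, 7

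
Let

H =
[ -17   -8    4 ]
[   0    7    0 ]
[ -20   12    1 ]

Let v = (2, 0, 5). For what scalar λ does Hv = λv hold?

-7

Compute Hv: H·(2, 0, 5) = (-14, 0, -35).
Since Hv = λv, compare component 1: -14 = λ·2, so λ = -7.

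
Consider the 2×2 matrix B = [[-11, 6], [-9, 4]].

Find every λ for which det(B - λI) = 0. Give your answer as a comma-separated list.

-5, -2

det(B - μI) = (-11 - μ)(4 - μ) - (6)·(-9) = μ^2 + 7μ + 10.
This factors as (μ + 5)·(μ + 2) = 0.
Eigenvalues: -5, -2.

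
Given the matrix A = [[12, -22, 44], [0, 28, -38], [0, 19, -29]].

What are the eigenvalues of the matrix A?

-10, 9, 12

The characteristic polynomial is p(μ) = det(μI - A).
Expanding along the first row, p(μ) = μ^3 - 11μ^2 - 102μ + 1080.
Try μ = 9: p(9) = 0, so 9 is a root.
Dividing by (μ - 9) leaves μ^2 - 2μ - 120.
The quadratic factors as (μ + 10)·(μ - 12).
Eigenvalues: -10, 9, 12.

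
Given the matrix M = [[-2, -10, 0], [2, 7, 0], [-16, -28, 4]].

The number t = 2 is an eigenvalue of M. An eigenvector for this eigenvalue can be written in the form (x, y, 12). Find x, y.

We need (M - 2I)v = 0.
M - 2I = [[-4, -10, 0], [2, 5, 0], [-16, -28, 2]].
Row 1: (-4)·x + (-10)·y + (0)·12 = 0
Row 2: (2)·x + (5)·y + (0)·12 = 0
Row 3: (-16)·x + (-28)·y + (2)·12 = 0
Solving gives x = 5, y = -2.
Check: M·(5, -2, 12) = (10, -4, 24) = 2·(5, -2, 12).

5, -2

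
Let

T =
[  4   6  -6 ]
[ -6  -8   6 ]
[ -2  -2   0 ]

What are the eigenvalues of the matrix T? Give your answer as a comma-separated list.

The characteristic polynomial is p(λ) = det(λI - T).
Cofactor expansion gives p(λ) = λ^3 + 4λ^2 + 4λ.
Rational-root test: λ = -2 gives p(-2) = 0.
Factor out (λ + 2): p(λ) = (λ + 2)·(λ^2 + 2λ).
The quadratic factors as (λ + 2)·λ.
Eigenvalues: -2, -2, 0.

-2, -2, 0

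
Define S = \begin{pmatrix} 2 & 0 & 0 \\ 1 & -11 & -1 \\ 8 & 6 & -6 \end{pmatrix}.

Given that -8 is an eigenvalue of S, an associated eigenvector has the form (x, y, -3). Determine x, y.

We need (S + 8I)v = 0.
S + 8I = [[10, 0, 0], [1, -3, -1], [8, 6, 2]].
Row 1: (10)·x + (0)·y + (0)·-3 = 0
Row 2: (1)·x + (-3)·y + (-1)·-3 = 0
Row 3: (8)·x + (6)·y + (2)·-3 = 0
Solving gives x = 0, y = 1.
Check: S·(0, 1, -3) = (0, -8, 24) = -8·(0, 1, -3).

0, 1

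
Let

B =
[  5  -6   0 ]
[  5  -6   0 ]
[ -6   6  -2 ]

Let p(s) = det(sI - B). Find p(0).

p(0) = det(0·I − B) = det(−B) = (−1)^3·det(B).
det(B) = 0, so p(0) = 0.

0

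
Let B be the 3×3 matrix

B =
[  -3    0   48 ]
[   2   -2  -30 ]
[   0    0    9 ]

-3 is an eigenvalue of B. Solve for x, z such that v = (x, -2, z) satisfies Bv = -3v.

1, 0

We need (B + 3I)v = 0.
B + 3I = [[0, 0, 48], [2, 1, -30], [0, 0, 12]].
Row 1: (0)·x + (0)·-2 + (48)·z = 0
Row 2: (2)·x + (1)·-2 + (-30)·z = 0
Row 3: (0)·x + (0)·-2 + (12)·z = 0
Solving gives x = 1, z = 0.
Check: B·(1, -2, 0) = (-3, 6, 0) = -3·(1, -2, 0).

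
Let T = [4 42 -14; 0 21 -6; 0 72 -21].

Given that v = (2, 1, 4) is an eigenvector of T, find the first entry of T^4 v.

First find the eigenvalue: Tv = (-6, -3, -12) = -3·(2, 1, 4), so λ = -3.
Then T^4 v = λ^4·v = (-3)^4·(2, 1, 4) = 81·(2, 1, 4) = (162, 81, 324).

162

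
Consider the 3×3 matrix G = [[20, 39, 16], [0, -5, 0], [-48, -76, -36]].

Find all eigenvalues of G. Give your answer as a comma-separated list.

-12, -5, -4

Compute the characteristic polynomial p(t) = det(tI - G).
Cofactor expansion gives p(t) = t^3 + 21t^2 + 128t + 240.
Rational-root test: t = -5 gives p(-5) = 0.
Dividing by (t + 5) leaves t^2 + 16t + 48.
The quadratic factors as (t + 12)·(t + 4).
Eigenvalues: -12, -5, -4.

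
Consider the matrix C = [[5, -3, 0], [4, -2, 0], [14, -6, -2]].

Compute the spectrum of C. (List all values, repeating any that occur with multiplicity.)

-2, 1, 2

Compute the characteristic polynomial p(t) = det(tI - C).
Expanding the 3×3 determinant: p(t) = t^3 - t^2 - 4t + 4.
Try t = 2: p(2) = 0, so 2 is a root.
Dividing by (t - 2) leaves t^2 + t - 2.
The quadratic factors as (t + 2)·(t - 1).
Eigenvalues: -2, 1, 2.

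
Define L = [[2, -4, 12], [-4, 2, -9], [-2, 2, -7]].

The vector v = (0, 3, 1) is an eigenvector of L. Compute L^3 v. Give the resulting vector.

(0, -3, -1)

First find the eigenvalue: Lv = (0, -3, -1) = -1·(0, 3, 1), so λ = -1.
Then L^3 v = λ^3·v = (-1)^3·(0, 3, 1) = -1·(0, 3, 1) = (0, -3, -1).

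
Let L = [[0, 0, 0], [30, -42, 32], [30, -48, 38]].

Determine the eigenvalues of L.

-10, 0, 6

Compute the characteristic polynomial p(λ) = det(λI - L).
Cofactor expansion gives p(λ) = λ^3 + 4λ^2 - 60λ.
Since p(0) = 0, λ = 0 is a root.
Dividing by λ leaves λ^2 + 4λ - 60.
The quadratic factors as (λ + 10)·(λ - 6).
Eigenvalues: -10, 0, 6.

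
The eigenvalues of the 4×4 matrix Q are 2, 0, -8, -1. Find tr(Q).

trace(Q) is the sum of the eigenvalues: (2) + (0) + (-8) + (-1) = -7.

-7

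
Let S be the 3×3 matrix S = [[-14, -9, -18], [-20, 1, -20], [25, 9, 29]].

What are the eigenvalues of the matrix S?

Set up det(tI - S) = 0.
Expanding the 3×3 determinant: p(t) = t^3 - 16t^2 + 59t - 44.
Try t = 4: p(4) = 0, so 4 is a root.
Dividing by (t - 4) leaves t^2 - 12t + 11.
The quadratic factors as (t - 1)·(t - 11).
Eigenvalues: 1, 4, 11.

1, 4, 11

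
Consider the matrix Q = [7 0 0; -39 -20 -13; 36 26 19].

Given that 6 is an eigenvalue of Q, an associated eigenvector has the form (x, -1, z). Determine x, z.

We need (Q - 6I)v = 0.
Q - 6I = [[1, 0, 0], [-39, -26, -13], [36, 26, 13]].
Row 1: (1)·x + (0)·-1 + (0)·z = 0
Row 2: (-39)·x + (-26)·-1 + (-13)·z = 0
Row 3: (36)·x + (26)·-1 + (13)·z = 0
Solving gives x = 0, z = 2.
Check: Q·(0, -1, 2) = (0, -6, 12) = 6·(0, -1, 2).

0, 2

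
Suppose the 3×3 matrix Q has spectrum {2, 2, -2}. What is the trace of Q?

2

trace(Q) is the sum of the eigenvalues: (2) + (2) + (-2) = 2.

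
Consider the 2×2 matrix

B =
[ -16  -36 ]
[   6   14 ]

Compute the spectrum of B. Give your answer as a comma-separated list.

-4, 2

det(B - λI) = (-16 - λ)(14 - λ) - (-36)·(6) = λ^2 + 2λ - 8.
This factors as (λ + 4)·(λ - 2) = 0.
Eigenvalues: -4, 2.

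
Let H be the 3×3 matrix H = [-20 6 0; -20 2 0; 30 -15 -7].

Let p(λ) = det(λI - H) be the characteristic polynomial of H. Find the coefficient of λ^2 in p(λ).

The coefficient of λ^2 of det(λI - H) is −trace(H).
trace(H) = (-20) + (2) + (-7) = -25, so the coefficient is 25.

25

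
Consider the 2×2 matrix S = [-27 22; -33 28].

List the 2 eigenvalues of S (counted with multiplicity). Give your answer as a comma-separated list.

det(S - μI) = (-27 - μ)(28 - μ) - (22)·(-33) = μ^2 - μ - 30.
This factors as (μ + 5)·(μ - 6) = 0.
Eigenvalues: -5, 6.

-5, 6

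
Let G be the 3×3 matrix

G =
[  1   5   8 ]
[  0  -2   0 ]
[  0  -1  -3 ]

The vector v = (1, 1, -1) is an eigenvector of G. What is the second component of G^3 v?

First find the eigenvalue: Gv = (-2, -2, 2) = -2·(1, 1, -1), so λ = -2.
Then G^3 v = λ^3·v = (-2)^3·(1, 1, -1) = -8·(1, 1, -1) = (-8, -8, 8).

-8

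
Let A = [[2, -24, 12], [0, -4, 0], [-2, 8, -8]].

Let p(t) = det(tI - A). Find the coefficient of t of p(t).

32

p(t) = t^3 + 10t^2 + 32t + 32.
The coefficient of t is 32.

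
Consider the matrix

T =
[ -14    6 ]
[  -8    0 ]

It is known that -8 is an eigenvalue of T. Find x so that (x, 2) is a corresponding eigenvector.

2

We need (T + 8I)v = 0.
T + 8I = [[-6, 6], [-8, 8]].
Row 1: (-6)·x + (6)·2 = 0
Row 2: (-8)·x + (8)·2 = 0
Solving gives x = 2.
Check: T·(2, 2) = (-16, -16) = -8·(2, 2).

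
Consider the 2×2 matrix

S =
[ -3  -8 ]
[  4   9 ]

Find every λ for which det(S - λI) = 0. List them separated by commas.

1, 5

det(S - rI) = (-3 - r)(9 - r) - (-8)·(4) = r^2 - 6r + 5.
This factors as (r - 1)·(r - 5) = 0.
Eigenvalues: 1, 5.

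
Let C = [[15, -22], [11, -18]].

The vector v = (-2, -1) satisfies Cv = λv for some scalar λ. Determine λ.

Compute Cv: C·(-2, -1) = (-8, -4).
Since Cv = λv, compare component 1: -8 = λ·-2, so λ = 4.

4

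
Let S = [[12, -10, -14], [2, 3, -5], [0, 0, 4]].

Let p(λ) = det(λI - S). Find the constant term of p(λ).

-224

p(λ) = λ^3 - 19λ^2 + 116λ - 224.
The constant term is -224.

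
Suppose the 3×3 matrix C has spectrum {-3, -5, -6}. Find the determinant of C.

-90

det(C) is the product of the eigenvalues: (-3) · (-5) · (-6) = -90.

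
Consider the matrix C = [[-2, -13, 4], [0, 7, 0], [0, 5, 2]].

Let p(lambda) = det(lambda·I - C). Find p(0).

p(0) = det(0·I − C) = det(−C) = (−1)^3·det(C).
det(C) = -28, so p(0) = 28.

28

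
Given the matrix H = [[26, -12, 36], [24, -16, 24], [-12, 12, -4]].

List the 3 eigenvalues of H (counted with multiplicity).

-4, 2, 8

Set up det(sI - H) = 0.
Expanding along the first row, p(s) = s^3 - 6s^2 - 24s + 64.
Rational-root test: s = 8 gives p(8) = 0.
Dividing by (s - 8) leaves s^2 + 2s - 8.
The quadratic factors as (s + 4)·(s - 2).
Eigenvalues: -4, 2, 8.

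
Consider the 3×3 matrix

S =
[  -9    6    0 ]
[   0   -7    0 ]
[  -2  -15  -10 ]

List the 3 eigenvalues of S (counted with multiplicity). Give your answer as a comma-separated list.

Compute the characteristic polynomial p(r) = det(rI - S).
Expanding along the first row, p(r) = r^3 + 26r^2 + 223r + 630.
Since p(-9) = 0, r = -9 is a root.
Dividing by (r + 9) leaves r^2 + 17r + 70.
The quadratic factors as (r + 10)·(r + 7).
Eigenvalues: -10, -9, -7.

-10, -9, -7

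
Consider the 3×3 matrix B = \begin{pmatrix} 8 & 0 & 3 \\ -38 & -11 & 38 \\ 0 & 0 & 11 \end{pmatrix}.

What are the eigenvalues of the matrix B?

-11, 8, 11

Compute the characteristic polynomial p(λ) = det(λI - B).
Cofactor expansion gives p(λ) = λ^3 - 8λ^2 - 121λ + 968.
Since p(8) = 0, λ = 8 is a root.
Dividing by (λ - 8) leaves λ^2 - 121.
The quadratic factors as (λ + 11)·(λ - 11).
Eigenvalues: -11, 8, 11.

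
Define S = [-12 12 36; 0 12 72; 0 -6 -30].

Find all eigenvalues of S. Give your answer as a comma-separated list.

Compute the characteristic polynomial p(λ) = det(λI - S).
Expanding along the first row, p(λ) = λ^3 + 30λ^2 + 288λ + 864.
Rational-root test: λ = -12 gives p(-12) = 0.
Dividing by (λ + 12) leaves λ^2 + 18λ + 72.
The quadratic factors as (λ + 12)·(λ + 6).
Eigenvalues: -12, -12, -6.

-12, -12, -6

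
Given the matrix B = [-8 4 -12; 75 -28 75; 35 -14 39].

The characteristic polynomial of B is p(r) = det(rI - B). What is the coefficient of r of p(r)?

-10

p(r) = r^3 - 3r^2 - 10r + 24.
The coefficient of r is -10.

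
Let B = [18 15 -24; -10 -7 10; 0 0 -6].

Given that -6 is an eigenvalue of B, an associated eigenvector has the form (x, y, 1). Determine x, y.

1, 0

We need (B + 6I)v = 0.
B + 6I = [[24, 15, -24], [-10, -1, 10], [0, 0, 0]].
Row 1: (24)·x + (15)·y + (-24)·1 = 0
Row 2: (-10)·x + (-1)·y + (10)·1 = 0
Row 3: (0)·x + (0)·y + (0)·1 = 0
Solving gives x = 1, y = 0.
Check: B·(1, 0, 1) = (-6, 0, -6) = -6·(1, 0, 1).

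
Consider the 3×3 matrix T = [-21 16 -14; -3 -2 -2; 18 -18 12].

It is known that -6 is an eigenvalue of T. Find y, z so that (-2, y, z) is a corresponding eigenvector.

-1, 1

We need (T + 6I)v = 0.
T + 6I = [[-15, 16, -14], [-3, 4, -2], [18, -18, 18]].
Row 1: (-15)·-2 + (16)·y + (-14)·z = 0
Row 2: (-3)·-2 + (4)·y + (-2)·z = 0
Row 3: (18)·-2 + (-18)·y + (18)·z = 0
Solving gives y = -1, z = 1.
Check: T·(-2, -1, 1) = (12, 6, -6) = -6·(-2, -1, 1).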